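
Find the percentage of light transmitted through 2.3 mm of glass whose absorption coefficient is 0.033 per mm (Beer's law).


Beer-Lambert law: T = exp(-alpha * thickness)
  exponent = -0.033 * 2.3 = -0.0759
  T = exp(-0.0759) = 0.9269
  Percentage = 0.9269 * 100 = 92.69%

92.69%


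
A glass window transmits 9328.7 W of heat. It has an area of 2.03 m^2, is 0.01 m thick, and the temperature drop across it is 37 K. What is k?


Fourier's law rearranged: k = Q * t / (A * dT)
  Numerator = 9328.7 * 0.01 = 93.287
  Denominator = 2.03 * 37 = 75.11
  k = 93.287 / 75.11 = 1.242 W/mK

1.242 W/mK


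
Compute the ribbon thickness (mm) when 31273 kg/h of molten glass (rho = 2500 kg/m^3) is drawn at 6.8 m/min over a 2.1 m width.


Ribbon cross-section from mass balance:
  Volume rate = throughput / density = 31273 / 2500 = 12.5092 m^3/h
  thickness = volume rate / (speed * 60 * width), i.e.
  thickness = throughput / (60 * speed * width * density) * 1000
  thickness = 31273 / (60 * 6.8 * 2.1 * 2500) * 1000 = 14.6 mm

14.6 mm


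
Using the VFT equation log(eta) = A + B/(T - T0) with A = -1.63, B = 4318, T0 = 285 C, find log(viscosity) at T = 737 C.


VFT equation: log(eta) = A + B / (T - T0)
  T - T0 = 737 - 285 = 452
  B / (T - T0) = 4318 / 452 = 9.553
  log(eta) = -1.63 + 9.553 = 7.923

7.923


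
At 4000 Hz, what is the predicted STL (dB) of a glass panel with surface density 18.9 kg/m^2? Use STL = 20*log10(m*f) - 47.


Mass law: STL = 20 * log10(m * f) - 47
  m * f = 18.9 * 4000 = 75600
  log10(75600) = 4.87852
  STL = 20 * 4.87852 - 47 = 97.5704 - 47 = 50.6 dB

50.6 dB


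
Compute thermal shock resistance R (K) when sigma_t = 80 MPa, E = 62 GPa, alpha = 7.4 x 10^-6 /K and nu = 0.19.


Thermal shock resistance: R = sigma * (1 - nu) / (E * alpha)
  Numerator = 80 * (1 - 0.19) = 64.8
  Denominator = 62 * 1000 * (7.4 x 10^-6) = 0.4588
  R = 64.8 / 0.4588 = 141.2 K

141.2 K


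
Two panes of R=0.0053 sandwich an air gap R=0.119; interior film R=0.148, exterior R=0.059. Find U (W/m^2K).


Total thermal resistance (series):
  R_total = R_in + R_glass + R_air + R_glass + R_out
  R_total = 0.148 + 0.0053 + 0.119 + 0.0053 + 0.059 = 0.3366 m^2K/W
U-value = 1 / R_total = 1 / 0.3366 = 2.971 W/m^2K

2.971 W/m^2K


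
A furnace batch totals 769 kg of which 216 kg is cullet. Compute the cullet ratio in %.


Cullet ratio = (cullet mass / total batch mass) * 100
  Ratio = 216 / 769 * 100 = 28.09%

28.09%


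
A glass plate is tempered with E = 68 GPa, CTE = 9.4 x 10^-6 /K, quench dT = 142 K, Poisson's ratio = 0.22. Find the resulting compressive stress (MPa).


Tempering stress: sigma = E * alpha * dT / (1 - nu)
  E (MPa) = 68 * 1000 = 68000
  Numerator = 68000 * (9.4 x 10^-6) * 142 = 90.7664
  Denominator = 1 - 0.22 = 0.78
  sigma = 90.7664 / 0.78 = 116.4 MPa

116.4 MPa


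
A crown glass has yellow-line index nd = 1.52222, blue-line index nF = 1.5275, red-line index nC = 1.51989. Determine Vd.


Abbe number formula: Vd = (nd - 1) / (nF - nC)
  nd - 1 = 1.52222 - 1 = 0.52222
  nF - nC = 1.5275 - 1.51989 = 0.00761
  Vd = 0.52222 / 0.00761 = 68.62

68.62


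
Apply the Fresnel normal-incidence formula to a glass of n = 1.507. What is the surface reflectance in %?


Fresnel reflectance at normal incidence:
  R = ((n - 1)/(n + 1))^2
  (n - 1)/(n + 1) = (1.507 - 1)/(1.507 + 1) = 0.202234
  R = 0.202234^2 = 0.0408986
  R(%) = 0.0408986 * 100 = 4.09%

4.09%


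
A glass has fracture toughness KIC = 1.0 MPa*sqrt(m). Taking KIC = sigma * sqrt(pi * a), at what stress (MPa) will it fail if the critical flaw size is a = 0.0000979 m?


Rearrange KIC = sigma * sqrt(pi * a):
  sigma = KIC / sqrt(pi * a)
  sqrt(pi * 0.0000979) = 0.017537
  sigma = 1.0 / 0.017537 = 57.02 MPa

57.02 MPa


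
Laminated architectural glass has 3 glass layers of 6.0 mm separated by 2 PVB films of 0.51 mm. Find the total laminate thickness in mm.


Total thickness = glass contribution + PVB contribution
  Glass: 3 * 6.0 = 18.0 mm
  PVB: 2 * 0.51 = 1.02 mm
  Total = 18.0 + 1.02 = 19.02 mm

19.02 mm


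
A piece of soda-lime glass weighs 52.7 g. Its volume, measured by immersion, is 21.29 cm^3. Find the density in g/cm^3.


Use the definition of density:
  rho = mass / volume
  rho = 52.7 / 21.29 = 2.475 g/cm^3

2.475 g/cm^3


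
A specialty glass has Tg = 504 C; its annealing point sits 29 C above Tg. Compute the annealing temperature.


The annealing temperature is Tg plus the offset:
  T_anneal = 504 + 29 = 533 C

533 C


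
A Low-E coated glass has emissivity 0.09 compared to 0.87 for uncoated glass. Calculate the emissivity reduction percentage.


Percentage reduction = (1 - coated/uncoated) * 100
  Ratio = 0.09 / 0.87 = 0.1034
  Reduction = (1 - 0.1034) * 100 = 89.7%

89.7%


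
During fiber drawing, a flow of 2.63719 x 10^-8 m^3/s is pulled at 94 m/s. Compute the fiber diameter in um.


Cross-sectional area from continuity:
  A = Q / v = 2.63719 x 10^-8 / 94 = 2.805521 x 10^-10 m^2
Diameter from circular cross-section:
  d = sqrt(4A / pi) * 10^6 (m -> um)
  d = sqrt(4 * 2.805521 x 10^-10 / pi) * 10^6 = 18.9 um

18.9 um


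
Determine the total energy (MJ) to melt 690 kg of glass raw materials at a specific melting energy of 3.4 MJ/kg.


Total energy = mass * specific energy
  E = 690 * 3.4 = 2346 MJ

2346 MJ


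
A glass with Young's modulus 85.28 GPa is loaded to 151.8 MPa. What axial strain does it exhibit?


Rearrange E = sigma / epsilon:
  epsilon = sigma / E
  E (MPa) = 85.28 * 1000 = 85280
  epsilon = 151.8 / 85280 = 0.00178

0.00178


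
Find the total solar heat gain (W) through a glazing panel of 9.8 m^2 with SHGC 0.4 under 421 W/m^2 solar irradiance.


Solar heat gain: Q = Area * SHGC * Irradiance
  Q = 9.8 * 0.4 * 421 = 1650.3 W

1650.3 W


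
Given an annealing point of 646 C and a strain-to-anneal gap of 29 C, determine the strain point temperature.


Strain point = annealing point - difference:
  T_strain = 646 - 29 = 617 C

617 C


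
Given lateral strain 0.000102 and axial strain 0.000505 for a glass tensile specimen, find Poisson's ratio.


Poisson's ratio: nu = lateral strain / axial strain
  nu = 0.000102 / 0.000505 = 0.202

0.202


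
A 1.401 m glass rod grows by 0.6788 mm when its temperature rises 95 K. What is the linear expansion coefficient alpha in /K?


Rearrange dL = alpha * L0 * dT for alpha:
  alpha = dL / (L0 * dT)
  alpha = (0.6788 / 1000) / (1.401 * 95) = 0.0000051 /K = 5.1 x 10^-6 /K

5.1 x 10^-6 /K


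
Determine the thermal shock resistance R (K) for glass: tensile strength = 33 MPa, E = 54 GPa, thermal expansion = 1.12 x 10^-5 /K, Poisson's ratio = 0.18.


Thermal shock resistance: R = sigma * (1 - nu) / (E * alpha)
  Numerator = 33 * (1 - 0.18) = 27.06
  Denominator = 54 * 1000 * (1.12 x 10^-5) = 0.6048
  R = 27.06 / 0.6048 = 44.7 K

44.7 K


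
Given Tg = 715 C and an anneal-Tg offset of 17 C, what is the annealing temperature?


The annealing temperature is Tg plus the offset:
  T_anneal = 715 + 17 = 732 C

732 C


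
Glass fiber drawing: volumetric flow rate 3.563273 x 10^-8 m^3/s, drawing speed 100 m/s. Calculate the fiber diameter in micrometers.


Cross-sectional area from continuity:
  A = Q / v = 3.563273 x 10^-8 / 100 = 3.563273 x 10^-10 m^2
Diameter from circular cross-section:
  d = sqrt(4A / pi) * 10^6 (m -> um)
  d = sqrt(4 * 3.563273 x 10^-10 / pi) * 10^6 = 21.3 um

21.3 um


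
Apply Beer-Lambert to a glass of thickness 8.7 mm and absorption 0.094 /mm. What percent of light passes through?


Beer-Lambert law: T = exp(-alpha * thickness)
  exponent = -0.094 * 8.7 = -0.8178
  T = exp(-0.8178) = 0.4414
  Percentage = 0.4414 * 100 = 44.14%

44.14%


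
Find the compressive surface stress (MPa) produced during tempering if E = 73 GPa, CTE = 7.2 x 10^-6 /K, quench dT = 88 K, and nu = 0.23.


Tempering stress: sigma = E * alpha * dT / (1 - nu)
  E (MPa) = 73 * 1000 = 73000
  Numerator = 73000 * (7.2 x 10^-6) * 88 = 46.2528
  Denominator = 1 - 0.23 = 0.77
  sigma = 46.2528 / 0.77 = 60.1 MPa

60.1 MPa


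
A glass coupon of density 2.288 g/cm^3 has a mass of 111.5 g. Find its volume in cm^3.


Rearrange rho = m / V:
  V = m / rho
  V = 111.5 / 2.288 = 48.733 cm^3

48.733 cm^3


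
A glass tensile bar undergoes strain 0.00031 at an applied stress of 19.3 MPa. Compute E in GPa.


Young's modulus: E = stress / strain
  E = 19.3 MPa / 0.00031 = 62258.06 MPa
Convert to GPa: 62258.06 / 1000 = 62.26 GPa

62.26 GPa


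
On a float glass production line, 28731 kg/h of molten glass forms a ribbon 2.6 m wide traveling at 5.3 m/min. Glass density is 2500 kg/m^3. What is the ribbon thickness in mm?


Ribbon cross-section from mass balance:
  Volume rate = throughput / density = 28731 / 2500 = 11.4924 m^3/h
  thickness = volume rate / (speed * 60 * width), i.e.
  thickness = throughput / (60 * speed * width * density) * 1000
  thickness = 28731 / (60 * 5.3 * 2.6 * 2500) * 1000 = 13.9 mm

13.9 mm


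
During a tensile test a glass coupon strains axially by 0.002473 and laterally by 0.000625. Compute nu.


Poisson's ratio: nu = lateral strain / axial strain
  nu = 0.000625 / 0.002473 = 0.2527

0.2527


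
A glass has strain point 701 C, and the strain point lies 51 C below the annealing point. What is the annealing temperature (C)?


T_anneal = T_strain + gap:
  T_anneal = 701 + 51 = 752 C

752 C


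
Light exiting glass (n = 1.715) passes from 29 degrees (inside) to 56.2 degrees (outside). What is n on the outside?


Apply Snell's law: n1 * sin(theta1) = n2 * sin(theta2)
  n2 = n1 * sin(theta1) / sin(theta2)
  sin(29) = 0.48481
  sin(56.2) = 0.830984
  n2 = 1.715 * 0.48481 / 0.830984 = 1.0006

1.0006


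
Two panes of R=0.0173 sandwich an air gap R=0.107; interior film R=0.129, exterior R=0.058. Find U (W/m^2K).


Total thermal resistance (series):
  R_total = R_in + R_glass + R_air + R_glass + R_out
  R_total = 0.129 + 0.0173 + 0.107 + 0.0173 + 0.058 = 0.3286 m^2K/W
U-value = 1 / R_total = 1 / 0.3286 = 3.043 W/m^2K

3.043 W/m^2K


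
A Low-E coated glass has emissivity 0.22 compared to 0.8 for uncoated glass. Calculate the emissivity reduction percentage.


Percentage reduction = (1 - coated/uncoated) * 100
  Ratio = 0.22 / 0.8 = 0.275
  Reduction = (1 - 0.275) * 100 = 72.5%

72.5%


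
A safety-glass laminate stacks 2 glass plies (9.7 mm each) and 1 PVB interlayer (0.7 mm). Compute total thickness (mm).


Total thickness = glass contribution + PVB contribution
  Glass: 2 * 9.7 = 19.4 mm
  PVB: 1 * 0.7 = 0.7 mm
  Total = 19.4 + 0.7 = 20.1 mm

20.1 mm


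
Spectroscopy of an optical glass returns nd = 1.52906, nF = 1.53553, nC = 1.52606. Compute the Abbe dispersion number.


Abbe number formula: Vd = (nd - 1) / (nF - nC)
  nd - 1 = 1.52906 - 1 = 0.52906
  nF - nC = 1.53553 - 1.52606 = 0.00947
  Vd = 0.52906 / 0.00947 = 55.87

55.87


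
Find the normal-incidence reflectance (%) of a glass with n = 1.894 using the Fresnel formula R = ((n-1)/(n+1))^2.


Fresnel reflectance at normal incidence:
  R = ((n - 1)/(n + 1))^2
  (n - 1)/(n + 1) = (1.894 - 1)/(1.894 + 1) = 0.308915
  R = 0.308915^2 = 0.0954285
  R(%) = 0.0954285 * 100 = 9.543%

9.543%


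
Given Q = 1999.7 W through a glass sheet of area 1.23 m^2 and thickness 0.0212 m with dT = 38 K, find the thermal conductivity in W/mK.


Fourier's law rearranged: k = Q * t / (A * dT)
  Numerator = 1999.7 * 0.0212 = 42.39364
  Denominator = 1.23 * 38 = 46.74
  k = 42.39364 / 46.74 = 0.907 W/mK

0.907 W/mK


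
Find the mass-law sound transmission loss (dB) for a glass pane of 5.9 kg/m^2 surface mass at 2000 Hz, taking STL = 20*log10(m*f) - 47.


Mass law: STL = 20 * log10(m * f) - 47
  m * f = 5.9 * 2000 = 11800
  log10(11800) = 4.07188
  STL = 20 * 4.07188 - 47 = 81.4376 - 47 = 34.4 dB

34.4 dB


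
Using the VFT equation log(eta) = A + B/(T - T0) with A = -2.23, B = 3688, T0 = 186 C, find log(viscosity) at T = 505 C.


VFT equation: log(eta) = A + B / (T - T0)
  T - T0 = 505 - 186 = 319
  B / (T - T0) = 3688 / 319 = 11.561
  log(eta) = -2.23 + 11.561 = 9.331

9.331


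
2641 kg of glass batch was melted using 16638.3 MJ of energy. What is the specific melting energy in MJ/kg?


Rearrange E = m * s for s:
  s = E / m
  s = 16638.3 / 2641 = 6.3 MJ/kg

6.3 MJ/kg


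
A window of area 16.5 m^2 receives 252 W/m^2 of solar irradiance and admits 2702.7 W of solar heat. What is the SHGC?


Rearrange Q = Area * SHGC * Irradiance:
  SHGC = Q / (Area * Irradiance)
  SHGC = 2702.7 / (16.5 * 252) = 0.65

0.65


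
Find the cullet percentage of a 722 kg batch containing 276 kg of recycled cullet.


Cullet ratio = (cullet mass / total batch mass) * 100
  Ratio = 276 / 722 * 100 = 38.23%

38.23%


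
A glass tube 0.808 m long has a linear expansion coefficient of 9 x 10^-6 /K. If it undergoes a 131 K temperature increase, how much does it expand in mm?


Thermal expansion formula: dL = alpha * L0 * dT
  dL = (9 x 10^-6) * 0.808 * 131 = 0.00095263 m
Convert to mm: 0.00095263 * 1000 = 0.9526 mm

0.9526 mm


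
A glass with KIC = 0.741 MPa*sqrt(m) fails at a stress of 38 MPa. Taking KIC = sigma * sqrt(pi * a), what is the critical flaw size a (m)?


Rearrange KIC = sigma * sqrt(pi * a):
  sqrt(pi * a) = KIC / sigma
  sqrt(pi * a) = 0.741 / 38 = 0.0195
  a = (KIC / sigma)^2 / pi
  a = 0.0195^2 / pi = 0.000121 m

0.000121 m


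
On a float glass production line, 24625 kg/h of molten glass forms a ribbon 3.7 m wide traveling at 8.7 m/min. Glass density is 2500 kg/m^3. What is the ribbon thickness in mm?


Ribbon cross-section from mass balance:
  Volume rate = throughput / density = 24625 / 2500 = 9.85 m^3/h
  thickness = volume rate / (speed * 60 * width), i.e.
  thickness = throughput / (60 * speed * width * density) * 1000
  thickness = 24625 / (60 * 8.7 * 3.7 * 2500) * 1000 = 5.1 mm

5.1 mm


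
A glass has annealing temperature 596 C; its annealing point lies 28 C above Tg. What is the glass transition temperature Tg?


Rearrange T_anneal = Tg + offset for Tg:
  Tg = T_anneal - offset = 596 - 28 = 568 C

568 C


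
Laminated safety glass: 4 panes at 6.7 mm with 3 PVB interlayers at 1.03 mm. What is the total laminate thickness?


Total thickness = glass contribution + PVB contribution
  Glass: 4 * 6.7 = 26.8 mm
  PVB: 3 * 1.03 = 3.09 mm
  Total = 26.8 + 3.09 = 29.89 mm

29.89 mm


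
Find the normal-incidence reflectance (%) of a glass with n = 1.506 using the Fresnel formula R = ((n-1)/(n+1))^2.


Fresnel reflectance at normal incidence:
  R = ((n - 1)/(n + 1))^2
  (n - 1)/(n + 1) = (1.506 - 1)/(1.506 + 1) = 0.201915
  R = 0.201915^2 = 0.0407697
  R(%) = 0.0407697 * 100 = 4.077%

4.077%


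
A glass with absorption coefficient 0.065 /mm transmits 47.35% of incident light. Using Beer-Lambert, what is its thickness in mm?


Rearrange T = exp(-alpha * thickness):
  thickness = -ln(T) / alpha
  T = 47.35/100 = 0.4735
  ln(T) = -0.7476
  -ln(T) = 0.7476
  thickness = 0.7476 / 0.065 = 11.5 mm

11.5 mm


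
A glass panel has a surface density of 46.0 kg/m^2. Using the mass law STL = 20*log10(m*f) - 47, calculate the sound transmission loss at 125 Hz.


Mass law: STL = 20 * log10(m * f) - 47
  m * f = 46.0 * 125 = 5750
  log10(5750) = 3.75967
  STL = 20 * 3.75967 - 47 = 75.1934 - 47 = 28.2 dB

28.2 dB


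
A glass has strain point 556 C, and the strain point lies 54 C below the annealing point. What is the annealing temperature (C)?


T_anneal = T_strain + gap:
  T_anneal = 556 + 54 = 610 C

610 C


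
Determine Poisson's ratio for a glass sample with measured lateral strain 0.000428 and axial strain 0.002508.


Poisson's ratio: nu = lateral strain / axial strain
  nu = 0.000428 / 0.002508 = 0.1707

0.1707


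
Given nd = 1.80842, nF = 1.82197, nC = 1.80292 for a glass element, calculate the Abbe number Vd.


Abbe number formula: Vd = (nd - 1) / (nF - nC)
  nd - 1 = 1.80842 - 1 = 0.80842
  nF - nC = 1.82197 - 1.80292 = 0.01905
  Vd = 0.80842 / 0.01905 = 42.44

42.44


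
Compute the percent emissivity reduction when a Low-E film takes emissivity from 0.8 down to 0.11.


Percentage reduction = (1 - coated/uncoated) * 100
  Ratio = 0.11 / 0.8 = 0.1375
  Reduction = (1 - 0.1375) * 100 = 86.2%

86.2%


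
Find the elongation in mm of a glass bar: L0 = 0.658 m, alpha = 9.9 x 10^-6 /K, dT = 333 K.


Thermal expansion formula: dL = alpha * L0 * dT
  dL = (9.9 x 10^-6) * 0.658 * 333 = 0.00216923 m
Convert to mm: 0.00216923 * 1000 = 2.1692 mm

2.1692 mm


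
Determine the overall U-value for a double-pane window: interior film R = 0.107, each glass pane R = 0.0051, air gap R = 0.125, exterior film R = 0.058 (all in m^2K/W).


Total thermal resistance (series):
  R_total = R_in + R_glass + R_air + R_glass + R_out
  R_total = 0.107 + 0.0051 + 0.125 + 0.0051 + 0.058 = 0.3002 m^2K/W
U-value = 1 / R_total = 1 / 0.3002 = 3.331 W/m^2K

3.331 W/m^2K


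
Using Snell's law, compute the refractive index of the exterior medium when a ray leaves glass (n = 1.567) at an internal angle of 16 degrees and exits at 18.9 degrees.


Apply Snell's law: n1 * sin(theta1) = n2 * sin(theta2)
  n2 = n1 * sin(theta1) / sin(theta2)
  sin(16) = 0.275637
  sin(18.9) = 0.323917
  n2 = 1.567 * 0.275637 / 0.323917 = 1.3334

1.3334


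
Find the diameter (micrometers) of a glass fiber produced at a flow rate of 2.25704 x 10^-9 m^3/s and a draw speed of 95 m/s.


Cross-sectional area from continuity:
  A = Q / v = 2.25704 x 10^-9 / 95 = 2.375832 x 10^-11 m^2
Diameter from circular cross-section:
  d = sqrt(4A / pi) * 10^6 (m -> um)
  d = sqrt(4 * 2.375832 x 10^-11 / pi) * 10^6 = 5.5 um

5.5 um


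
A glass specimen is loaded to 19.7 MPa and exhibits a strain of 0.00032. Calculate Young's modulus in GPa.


Young's modulus: E = stress / strain
  E = 19.7 MPa / 0.00032 = 61562.5 MPa
Convert to GPa: 61562.5 / 1000 = 61.56 GPa

61.56 GPa


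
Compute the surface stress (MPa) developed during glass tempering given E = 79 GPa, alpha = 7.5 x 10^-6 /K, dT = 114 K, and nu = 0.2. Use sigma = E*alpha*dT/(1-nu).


Tempering stress: sigma = E * alpha * dT / (1 - nu)
  E (MPa) = 79 * 1000 = 79000
  Numerator = 79000 * (7.5 x 10^-6) * 114 = 67.545
  Denominator = 1 - 0.2 = 0.8
  sigma = 67.545 / 0.8 = 84.4 MPa

84.4 MPa


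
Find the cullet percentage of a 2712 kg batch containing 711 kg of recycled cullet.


Cullet ratio = (cullet mass / total batch mass) * 100
  Ratio = 711 / 2712 * 100 = 26.22%

26.22%


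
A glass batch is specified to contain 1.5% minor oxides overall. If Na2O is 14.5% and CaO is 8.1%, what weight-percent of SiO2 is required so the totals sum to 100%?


Known pieces sum to 100%:
  SiO2 = 100 - (others + Na2O + CaO)
  SiO2 = 100 - (1.5 + 14.5 + 8.1) = 75.9%

75.9%


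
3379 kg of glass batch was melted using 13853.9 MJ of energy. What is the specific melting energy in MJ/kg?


Rearrange E = m * s for s:
  s = E / m
  s = 13853.9 / 3379 = 4.1 MJ/kg

4.1 MJ/kg


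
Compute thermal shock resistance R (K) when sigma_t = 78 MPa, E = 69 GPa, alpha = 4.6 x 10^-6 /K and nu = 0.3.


Thermal shock resistance: R = sigma * (1 - nu) / (E * alpha)
  Numerator = 78 * (1 - 0.3) = 54.6
  Denominator = 69 * 1000 * (4.6 x 10^-6) = 0.3174
  R = 54.6 / 0.3174 = 172.0 K

172.0 K


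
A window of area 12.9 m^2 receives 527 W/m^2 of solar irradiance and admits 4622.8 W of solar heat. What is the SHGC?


Rearrange Q = Area * SHGC * Irradiance:
  SHGC = Q / (Area * Irradiance)
  SHGC = 4622.8 / (12.9 * 527) = 0.68

0.68


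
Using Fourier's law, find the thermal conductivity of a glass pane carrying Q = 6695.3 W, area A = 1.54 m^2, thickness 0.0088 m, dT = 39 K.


Fourier's law rearranged: k = Q * t / (A * dT)
  Numerator = 6695.3 * 0.0088 = 58.91864
  Denominator = 1.54 * 39 = 60.06
  k = 58.91864 / 60.06 = 0.981 W/mK

0.981 W/mK


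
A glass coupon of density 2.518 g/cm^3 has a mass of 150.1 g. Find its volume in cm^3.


Rearrange rho = m / V:
  V = m / rho
  V = 150.1 / 2.518 = 59.611 cm^3

59.611 cm^3


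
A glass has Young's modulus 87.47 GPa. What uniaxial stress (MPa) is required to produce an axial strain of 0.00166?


Rearrange E = sigma / epsilon:
  sigma = E * epsilon
  E (MPa) = 87.47 * 1000 = 87470
  sigma = 87470 * 0.00166 = 145.2 MPa

145.2 MPa


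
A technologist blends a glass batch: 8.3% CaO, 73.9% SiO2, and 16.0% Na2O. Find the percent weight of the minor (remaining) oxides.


Sum the three major oxides:
  SiO2 + Na2O + CaO = 73.9 + 16.0 + 8.3 = 98.2%
Subtract from 100%:
  Others = 100 - 98.2 = 1.8%

1.8%


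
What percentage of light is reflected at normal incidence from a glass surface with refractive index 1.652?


Fresnel reflectance at normal incidence:
  R = ((n - 1)/(n + 1))^2
  (n - 1)/(n + 1) = (1.652 - 1)/(1.652 + 1) = 0.245852
  R = 0.245852^2 = 0.0604432
  R(%) = 0.0604432 * 100 = 6.044%

6.044%


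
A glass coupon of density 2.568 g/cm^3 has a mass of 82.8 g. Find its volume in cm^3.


Rearrange rho = m / V:
  V = m / rho
  V = 82.8 / 2.568 = 32.243 cm^3

32.243 cm^3


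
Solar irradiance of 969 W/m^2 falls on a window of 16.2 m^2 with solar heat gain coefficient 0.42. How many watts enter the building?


Solar heat gain: Q = Area * SHGC * Irradiance
  Q = 16.2 * 0.42 * 969 = 6593.1 W

6593.1 W


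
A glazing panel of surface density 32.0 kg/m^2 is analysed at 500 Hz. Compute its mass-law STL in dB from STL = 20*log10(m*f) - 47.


Mass law: STL = 20 * log10(m * f) - 47
  m * f = 32.0 * 500 = 16000
  log10(16000) = 4.20412
  STL = 20 * 4.20412 - 47 = 84.0824 - 47 = 37.1 dB

37.1 dB


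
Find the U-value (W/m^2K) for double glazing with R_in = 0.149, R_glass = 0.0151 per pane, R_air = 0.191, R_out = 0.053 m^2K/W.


Total thermal resistance (series):
  R_total = R_in + R_glass + R_air + R_glass + R_out
  R_total = 0.149 + 0.0151 + 0.191 + 0.0151 + 0.053 = 0.4232 m^2K/W
U-value = 1 / R_total = 1 / 0.4232 = 2.363 W/m^2K

2.363 W/m^2K


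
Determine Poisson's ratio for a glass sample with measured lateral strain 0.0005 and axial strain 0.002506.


Poisson's ratio: nu = lateral strain / axial strain
  nu = 0.0005 / 0.002506 = 0.1995

0.1995


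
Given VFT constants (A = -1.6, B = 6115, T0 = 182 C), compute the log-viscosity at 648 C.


VFT equation: log(eta) = A + B / (T - T0)
  T - T0 = 648 - 182 = 466
  B / (T - T0) = 6115 / 466 = 13.122
  log(eta) = -1.6 + 13.122 = 11.522

11.522


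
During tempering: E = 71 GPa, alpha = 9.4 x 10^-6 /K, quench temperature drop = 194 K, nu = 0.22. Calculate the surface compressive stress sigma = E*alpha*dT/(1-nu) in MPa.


Tempering stress: sigma = E * alpha * dT / (1 - nu)
  E (MPa) = 71 * 1000 = 71000
  Numerator = 71000 * (9.4 x 10^-6) * 194 = 129.4756
  Denominator = 1 - 0.22 = 0.78
  sigma = 129.4756 / 0.78 = 166.0 MPa

166.0 MPa


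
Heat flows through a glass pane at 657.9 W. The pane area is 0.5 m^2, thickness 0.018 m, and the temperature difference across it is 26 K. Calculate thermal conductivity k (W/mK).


Fourier's law rearranged: k = Q * t / (A * dT)
  Numerator = 657.9 * 0.018 = 11.8422
  Denominator = 0.5 * 26 = 13.0
  k = 11.8422 / 13.0 = 0.911 W/mK

0.911 W/mK


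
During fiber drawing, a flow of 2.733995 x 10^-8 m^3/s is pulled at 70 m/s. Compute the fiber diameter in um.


Cross-sectional area from continuity:
  A = Q / v = 2.733995 x 10^-8 / 70 = 3.905707 x 10^-10 m^2
Diameter from circular cross-section:
  d = sqrt(4A / pi) * 10^6 (m -> um)
  d = sqrt(4 * 3.905707 x 10^-10 / pi) * 10^6 = 22.3 um

22.3 um


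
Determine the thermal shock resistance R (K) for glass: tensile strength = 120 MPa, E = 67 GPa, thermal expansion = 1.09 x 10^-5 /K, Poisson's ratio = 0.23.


Thermal shock resistance: R = sigma * (1 - nu) / (E * alpha)
  Numerator = 120 * (1 - 0.23) = 92.4
  Denominator = 67 * 1000 * (1.09 x 10^-5) = 0.7303
  R = 92.4 / 0.7303 = 126.5 K

126.5 K


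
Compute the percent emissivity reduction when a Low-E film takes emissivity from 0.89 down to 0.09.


Percentage reduction = (1 - coated/uncoated) * 100
  Ratio = 0.09 / 0.89 = 0.1011
  Reduction = (1 - 0.1011) * 100 = 89.9%

89.9%


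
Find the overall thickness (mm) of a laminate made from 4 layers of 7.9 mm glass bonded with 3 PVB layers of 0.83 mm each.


Total thickness = glass contribution + PVB contribution
  Glass: 4 * 7.9 = 31.6 mm
  PVB: 3 * 0.83 = 2.49 mm
  Total = 31.6 + 2.49 = 34.09 mm

34.09 mm


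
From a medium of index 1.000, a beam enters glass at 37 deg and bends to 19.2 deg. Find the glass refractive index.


Apply Snell's law: n1 * sin(theta1) = n2 * sin(theta2)
  n2 = n1 * sin(theta1) / sin(theta2)
  sin(37) = 0.601815
  sin(19.2) = 0.328867
  n2 = 1.000 * 0.601815 / 0.328867 = 1.83

1.83


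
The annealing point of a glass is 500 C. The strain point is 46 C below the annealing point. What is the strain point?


Strain point = annealing point - difference:
  T_strain = 500 - 46 = 454 C

454 C


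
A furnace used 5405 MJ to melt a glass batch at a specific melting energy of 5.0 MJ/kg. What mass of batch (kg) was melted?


Rearrange E = m * s for m:
  m = E / s
  m = 5405 / 5.0 = 1081.0 kg

1081.0 kg


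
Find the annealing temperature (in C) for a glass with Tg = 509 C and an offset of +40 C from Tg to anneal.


The annealing temperature is Tg plus the offset:
  T_anneal = 509 + 40 = 549 C

549 C


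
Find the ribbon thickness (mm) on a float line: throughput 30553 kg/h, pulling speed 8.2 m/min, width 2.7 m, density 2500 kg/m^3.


Ribbon cross-section from mass balance:
  Volume rate = throughput / density = 30553 / 2500 = 12.2212 m^3/h
  thickness = volume rate / (speed * 60 * width), i.e.
  thickness = throughput / (60 * speed * width * density) * 1000
  thickness = 30553 / (60 * 8.2 * 2.7 * 2500) * 1000 = 9.2 mm

9.2 mm


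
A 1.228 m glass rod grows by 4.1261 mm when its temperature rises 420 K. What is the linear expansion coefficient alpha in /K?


Rearrange dL = alpha * L0 * dT for alpha:
  alpha = dL / (L0 * dT)
  alpha = (4.1261 / 1000) / (1.228 * 420) = 0.000008 /K = 8 x 10^-6 /K

8 x 10^-6 /K


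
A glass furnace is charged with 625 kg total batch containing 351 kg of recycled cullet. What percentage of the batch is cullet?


Cullet ratio = (cullet mass / total batch mass) * 100
  Ratio = 351 / 625 * 100 = 56.16%

56.16%


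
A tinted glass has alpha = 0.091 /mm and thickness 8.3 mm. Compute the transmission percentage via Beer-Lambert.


Beer-Lambert law: T = exp(-alpha * thickness)
  exponent = -0.091 * 8.3 = -0.7553
  T = exp(-0.7553) = 0.4699
  Percentage = 0.4699 * 100 = 46.99%

46.99%


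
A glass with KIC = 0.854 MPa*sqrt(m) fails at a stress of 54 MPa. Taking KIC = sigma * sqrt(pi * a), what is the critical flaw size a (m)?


Rearrange KIC = sigma * sqrt(pi * a):
  sqrt(pi * a) = KIC / sigma
  sqrt(pi * a) = 0.854 / 54 = 0.015815
  a = (KIC / sigma)^2 / pi
  a = 0.015815^2 / pi = 0.0000796 m

0.0000796 m


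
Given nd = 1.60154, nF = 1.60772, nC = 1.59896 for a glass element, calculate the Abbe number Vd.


Abbe number formula: Vd = (nd - 1) / (nF - nC)
  nd - 1 = 1.60154 - 1 = 0.60154
  nF - nC = 1.60772 - 1.59896 = 0.00876
  Vd = 0.60154 / 0.00876 = 68.67

68.67


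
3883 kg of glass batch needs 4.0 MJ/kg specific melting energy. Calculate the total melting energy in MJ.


Total energy = mass * specific energy
  E = 3883 * 4.0 = 15532 MJ

15532 MJ


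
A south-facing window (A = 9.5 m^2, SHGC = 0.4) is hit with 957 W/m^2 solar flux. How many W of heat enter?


Solar heat gain: Q = Area * SHGC * Irradiance
  Q = 9.5 * 0.4 * 957 = 3636.6 W

3636.6 W


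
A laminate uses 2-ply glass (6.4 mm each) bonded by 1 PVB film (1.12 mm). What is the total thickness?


Total thickness = glass contribution + PVB contribution
  Glass: 2 * 6.4 = 12.8 mm
  PVB: 1 * 1.12 = 1.12 mm
  Total = 12.8 + 1.12 = 13.92 mm

13.92 mm


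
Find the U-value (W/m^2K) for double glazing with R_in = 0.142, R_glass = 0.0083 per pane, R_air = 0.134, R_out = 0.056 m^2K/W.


Total thermal resistance (series):
  R_total = R_in + R_glass + R_air + R_glass + R_out
  R_total = 0.142 + 0.0083 + 0.134 + 0.0083 + 0.056 = 0.3486 m^2K/W
U-value = 1 / R_total = 1 / 0.3486 = 2.869 W/m^2K

2.869 W/m^2K


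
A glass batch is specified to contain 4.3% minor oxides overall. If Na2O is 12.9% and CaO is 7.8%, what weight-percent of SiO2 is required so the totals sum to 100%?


Known pieces sum to 100%:
  SiO2 = 100 - (others + Na2O + CaO)
  SiO2 = 100 - (4.3 + 12.9 + 7.8) = 75.0%

75.0%


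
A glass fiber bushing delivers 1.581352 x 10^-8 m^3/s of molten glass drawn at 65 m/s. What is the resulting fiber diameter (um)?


Cross-sectional area from continuity:
  A = Q / v = 1.581352 x 10^-8 / 65 = 2.432849 x 10^-10 m^2
Diameter from circular cross-section:
  d = sqrt(4A / pi) * 10^6 (m -> um)
  d = sqrt(4 * 2.432849 x 10^-10 / pi) * 10^6 = 17.6 um

17.6 um


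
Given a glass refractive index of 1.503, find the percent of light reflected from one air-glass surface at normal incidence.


Fresnel reflectance at normal incidence:
  R = ((n - 1)/(n + 1))^2
  (n - 1)/(n + 1) = (1.503 - 1)/(1.503 + 1) = 0.200959
  R = 0.200959^2 = 0.0403845
  R(%) = 0.0403845 * 100 = 4.038%

4.038%


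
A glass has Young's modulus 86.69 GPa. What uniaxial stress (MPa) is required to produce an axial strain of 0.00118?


Rearrange E = sigma / epsilon:
  sigma = E * epsilon
  E (MPa) = 86.69 * 1000 = 86690
  sigma = 86690 * 0.00118 = 102.29 MPa

102.29 MPa


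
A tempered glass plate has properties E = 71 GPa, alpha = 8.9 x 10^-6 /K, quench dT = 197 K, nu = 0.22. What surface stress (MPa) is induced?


Tempering stress: sigma = E * alpha * dT / (1 - nu)
  E (MPa) = 71 * 1000 = 71000
  Numerator = 71000 * (8.9 x 10^-6) * 197 = 124.4843
  Denominator = 1 - 0.22 = 0.78
  sigma = 124.4843 / 0.78 = 159.6 MPa

159.6 MPa


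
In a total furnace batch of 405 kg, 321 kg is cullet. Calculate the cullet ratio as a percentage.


Cullet ratio = (cullet mass / total batch mass) * 100
  Ratio = 321 / 405 * 100 = 79.26%

79.26%


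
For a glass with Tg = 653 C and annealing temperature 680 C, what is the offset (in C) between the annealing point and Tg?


Offset = T_anneal - Tg:
  offset = 680 - 653 = 27 C

27 C


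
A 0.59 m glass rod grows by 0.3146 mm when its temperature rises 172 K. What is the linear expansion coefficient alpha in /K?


Rearrange dL = alpha * L0 * dT for alpha:
  alpha = dL / (L0 * dT)
  alpha = (0.3146 / 1000) / (0.59 * 172) = 0.0000031 /K = 3.1 x 10^-6 /K

3.1 x 10^-6 /K


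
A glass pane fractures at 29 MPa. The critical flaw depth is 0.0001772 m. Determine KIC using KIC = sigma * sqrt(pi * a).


Fracture toughness: KIC = sigma * sqrt(pi * a)
  pi * a = pi * 0.0001772 = 0.00055669
  sqrt(pi * a) = 0.023594
  KIC = 29 * 0.023594 = 0.684 MPa*sqrt(m)

0.684 MPa*sqrt(m)


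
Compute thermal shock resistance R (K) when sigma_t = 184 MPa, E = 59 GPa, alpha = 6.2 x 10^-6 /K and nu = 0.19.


Thermal shock resistance: R = sigma * (1 - nu) / (E * alpha)
  Numerator = 184 * (1 - 0.19) = 149.04
  Denominator = 59 * 1000 * (6.2 x 10^-6) = 0.3658
  R = 149.04 / 0.3658 = 407.4 K

407.4 K


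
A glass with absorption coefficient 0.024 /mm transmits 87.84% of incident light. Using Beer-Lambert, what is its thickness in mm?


Rearrange T = exp(-alpha * thickness):
  thickness = -ln(T) / alpha
  T = 87.84/100 = 0.8784
  ln(T) = -0.12965
  -ln(T) = 0.12965
  thickness = 0.12965 / 0.024 = 5.4 mm

5.4 mm


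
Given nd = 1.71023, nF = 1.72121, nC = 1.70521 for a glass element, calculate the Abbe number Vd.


Abbe number formula: Vd = (nd - 1) / (nF - nC)
  nd - 1 = 1.71023 - 1 = 0.71023
  nF - nC = 1.72121 - 1.70521 = 0.016
  Vd = 0.71023 / 0.016 = 44.39

44.39


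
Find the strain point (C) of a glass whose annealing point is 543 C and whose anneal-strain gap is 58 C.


Strain point = annealing point - difference:
  T_strain = 543 - 58 = 485 C

485 C


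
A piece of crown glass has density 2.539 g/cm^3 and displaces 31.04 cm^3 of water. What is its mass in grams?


Rearrange rho = m / V:
  m = rho * V
  m = 2.539 * 31.04 = 78.811 g

78.811 g


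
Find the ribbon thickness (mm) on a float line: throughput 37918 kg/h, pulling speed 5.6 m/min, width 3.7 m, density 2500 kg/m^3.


Ribbon cross-section from mass balance:
  Volume rate = throughput / density = 37918 / 2500 = 15.1672 m^3/h
  thickness = volume rate / (speed * 60 * width), i.e.
  thickness = throughput / (60 * speed * width * density) * 1000
  thickness = 37918 / (60 * 5.6 * 3.7 * 2500) * 1000 = 12.2 mm

12.2 mm


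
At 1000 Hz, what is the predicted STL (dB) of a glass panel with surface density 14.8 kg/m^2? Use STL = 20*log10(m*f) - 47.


Mass law: STL = 20 * log10(m * f) - 47
  m * f = 14.8 * 1000 = 14800
  log10(14800) = 4.17026
  STL = 20 * 4.17026 - 47 = 83.4052 - 47 = 36.4 dB

36.4 dB


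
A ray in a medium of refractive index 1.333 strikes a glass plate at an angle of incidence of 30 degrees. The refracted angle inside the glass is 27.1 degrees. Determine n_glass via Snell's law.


Apply Snell's law: n1 * sin(theta1) = n2 * sin(theta2)
  n2 = n1 * sin(theta1) / sin(theta2)
  sin(30) = 0.5
  sin(27.1) = 0.455545
  n2 = 1.333 * 0.5 / 0.455545 = 1.4631

1.4631


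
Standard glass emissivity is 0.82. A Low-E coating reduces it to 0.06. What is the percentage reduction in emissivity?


Percentage reduction = (1 - coated/uncoated) * 100
  Ratio = 0.06 / 0.82 = 0.0732
  Reduction = (1 - 0.0732) * 100 = 92.7%

92.7%


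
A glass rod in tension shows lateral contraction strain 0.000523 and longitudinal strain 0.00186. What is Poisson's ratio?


Poisson's ratio: nu = lateral strain / axial strain
  nu = 0.000523 / 0.00186 = 0.2812

0.2812


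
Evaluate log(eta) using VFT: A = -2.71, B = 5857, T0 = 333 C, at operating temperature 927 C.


VFT equation: log(eta) = A + B / (T - T0)
  T - T0 = 927 - 333 = 594
  B / (T - T0) = 5857 / 594 = 9.86
  log(eta) = -2.71 + 9.86 = 7.15

7.15


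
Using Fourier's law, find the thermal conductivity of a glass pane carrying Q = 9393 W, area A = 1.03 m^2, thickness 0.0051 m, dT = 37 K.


Fourier's law rearranged: k = Q * t / (A * dT)
  Numerator = 9393 * 0.0051 = 47.9043
  Denominator = 1.03 * 37 = 38.11
  k = 47.9043 / 38.11 = 1.257 W/mK

1.257 W/mK


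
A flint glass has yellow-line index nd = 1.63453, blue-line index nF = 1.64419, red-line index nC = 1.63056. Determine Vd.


Abbe number formula: Vd = (nd - 1) / (nF - nC)
  nd - 1 = 1.63453 - 1 = 0.63453
  nF - nC = 1.64419 - 1.63056 = 0.01363
  Vd = 0.63453 / 0.01363 = 46.55

46.55


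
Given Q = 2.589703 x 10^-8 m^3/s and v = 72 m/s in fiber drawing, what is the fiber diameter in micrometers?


Cross-sectional area from continuity:
  A = Q / v = 2.589703 x 10^-8 / 72 = 3.59681 x 10^-10 m^2
Diameter from circular cross-section:
  d = sqrt(4A / pi) * 10^6 (m -> um)
  d = sqrt(4 * 3.59681 x 10^-10 / pi) * 10^6 = 21.4 um

21.4 um


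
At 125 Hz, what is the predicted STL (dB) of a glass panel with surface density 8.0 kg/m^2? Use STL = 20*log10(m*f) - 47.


Mass law: STL = 20 * log10(m * f) - 47
  m * f = 8.0 * 125 = 1000
  log10(1000) = 3.0
  STL = 20 * 3.0 - 47 = 60.0 - 47 = 13.0 dB

13.0 dB


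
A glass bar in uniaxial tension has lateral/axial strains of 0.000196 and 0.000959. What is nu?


Poisson's ratio: nu = lateral strain / axial strain
  nu = 0.000196 / 0.000959 = 0.2044

0.2044


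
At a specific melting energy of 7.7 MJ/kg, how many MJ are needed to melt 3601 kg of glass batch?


Total energy = mass * specific energy
  E = 3601 * 7.7 = 27727.7 MJ

27727.7 MJ


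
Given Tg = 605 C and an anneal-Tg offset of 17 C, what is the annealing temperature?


The annealing temperature is Tg plus the offset:
  T_anneal = 605 + 17 = 622 C

622 C


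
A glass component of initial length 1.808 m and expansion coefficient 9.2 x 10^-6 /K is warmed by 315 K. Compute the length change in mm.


Thermal expansion formula: dL = alpha * L0 * dT
  dL = (9.2 x 10^-6) * 1.808 * 315 = 0.00523958 m
Convert to mm: 0.00523958 * 1000 = 5.2396 mm

5.2396 mm


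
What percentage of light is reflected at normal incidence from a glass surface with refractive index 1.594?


Fresnel reflectance at normal incidence:
  R = ((n - 1)/(n + 1))^2
  (n - 1)/(n + 1) = (1.594 - 1)/(1.594 + 1) = 0.22899
  R = 0.22899^2 = 0.0524364
  R(%) = 0.0524364 * 100 = 5.244%

5.244%


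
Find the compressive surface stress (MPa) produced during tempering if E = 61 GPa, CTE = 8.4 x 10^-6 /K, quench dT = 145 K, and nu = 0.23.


Tempering stress: sigma = E * alpha * dT / (1 - nu)
  E (MPa) = 61 * 1000 = 61000
  Numerator = 61000 * (8.4 x 10^-6) * 145 = 74.298
  Denominator = 1 - 0.23 = 0.77
  sigma = 74.298 / 0.77 = 96.5 MPa

96.5 MPa


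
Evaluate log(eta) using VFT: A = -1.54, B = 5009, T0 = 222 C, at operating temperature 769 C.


VFT equation: log(eta) = A + B / (T - T0)
  T - T0 = 769 - 222 = 547
  B / (T - T0) = 5009 / 547 = 9.157
  log(eta) = -1.54 + 9.157 = 7.617

7.617


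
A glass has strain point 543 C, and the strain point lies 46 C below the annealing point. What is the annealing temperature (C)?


T_anneal = T_strain + gap:
  T_anneal = 543 + 46 = 589 C

589 C


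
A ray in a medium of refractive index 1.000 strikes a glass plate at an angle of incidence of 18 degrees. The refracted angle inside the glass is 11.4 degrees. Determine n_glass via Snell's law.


Apply Snell's law: n1 * sin(theta1) = n2 * sin(theta2)
  n2 = n1 * sin(theta1) / sin(theta2)
  sin(18) = 0.309017
  sin(11.4) = 0.197657
  n2 = 1.000 * 0.309017 / 0.197657 = 1.5634

1.5634


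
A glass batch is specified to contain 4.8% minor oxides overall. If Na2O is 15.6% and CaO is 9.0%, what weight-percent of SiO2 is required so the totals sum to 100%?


Known pieces sum to 100%:
  SiO2 = 100 - (others + Na2O + CaO)
  SiO2 = 100 - (4.8 + 15.6 + 9.0) = 70.6%

70.6%


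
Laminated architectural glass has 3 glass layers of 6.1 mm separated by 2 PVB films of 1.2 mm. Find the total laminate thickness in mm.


Total thickness = glass contribution + PVB contribution
  Glass: 3 * 6.1 = 18.3 mm
  PVB: 2 * 1.2 = 2.4 mm
  Total = 18.3 + 2.4 = 20.7 mm

20.7 mm


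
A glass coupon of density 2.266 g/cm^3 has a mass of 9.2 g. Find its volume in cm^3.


Rearrange rho = m / V:
  V = m / rho
  V = 9.2 / 2.266 = 4.06 cm^3

4.06 cm^3


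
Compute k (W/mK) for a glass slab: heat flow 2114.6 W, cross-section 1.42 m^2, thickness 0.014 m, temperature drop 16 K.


Fourier's law rearranged: k = Q * t / (A * dT)
  Numerator = 2114.6 * 0.014 = 29.6044
  Denominator = 1.42 * 16 = 22.72
  k = 29.6044 / 22.72 = 1.303 W/mK

1.303 W/mK


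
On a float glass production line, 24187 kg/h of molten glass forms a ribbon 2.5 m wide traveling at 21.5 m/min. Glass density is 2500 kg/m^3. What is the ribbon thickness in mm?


Ribbon cross-section from mass balance:
  Volume rate = throughput / density = 24187 / 2500 = 9.6748 m^3/h
  thickness = volume rate / (speed * 60 * width), i.e.
  thickness = throughput / (60 * speed * width * density) * 1000
  thickness = 24187 / (60 * 21.5 * 2.5 * 2500) * 1000 = 3.0 mm

3.0 mm


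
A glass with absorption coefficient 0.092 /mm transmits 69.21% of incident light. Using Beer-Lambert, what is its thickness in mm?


Rearrange T = exp(-alpha * thickness):
  thickness = -ln(T) / alpha
  T = 69.21/100 = 0.6921
  ln(T) = -0.36802
  -ln(T) = 0.36802
  thickness = 0.36802 / 0.092 = 4.0 mm

4.0 mm


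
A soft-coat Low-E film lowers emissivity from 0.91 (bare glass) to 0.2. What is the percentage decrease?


Percentage reduction = (1 - coated/uncoated) * 100
  Ratio = 0.2 / 0.91 = 0.2198
  Reduction = (1 - 0.2198) * 100 = 78.0%

78.0%
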